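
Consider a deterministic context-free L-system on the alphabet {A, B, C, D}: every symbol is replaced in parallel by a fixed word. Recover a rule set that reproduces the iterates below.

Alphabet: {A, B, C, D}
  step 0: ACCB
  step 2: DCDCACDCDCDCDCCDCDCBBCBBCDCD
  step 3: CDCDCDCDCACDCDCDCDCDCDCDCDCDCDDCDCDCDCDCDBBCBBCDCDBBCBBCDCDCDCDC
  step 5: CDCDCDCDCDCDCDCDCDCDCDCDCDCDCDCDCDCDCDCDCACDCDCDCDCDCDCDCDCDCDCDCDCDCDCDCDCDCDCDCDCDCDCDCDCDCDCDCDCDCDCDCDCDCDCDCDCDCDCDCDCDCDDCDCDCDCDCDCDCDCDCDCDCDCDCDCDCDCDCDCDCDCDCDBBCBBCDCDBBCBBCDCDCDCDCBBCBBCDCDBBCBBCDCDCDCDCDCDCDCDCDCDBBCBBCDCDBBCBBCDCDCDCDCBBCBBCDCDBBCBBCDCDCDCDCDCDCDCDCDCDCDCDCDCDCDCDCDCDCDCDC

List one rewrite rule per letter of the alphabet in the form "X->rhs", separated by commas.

A->CAC, B->BBC, C->DCD, D->C

  step 2 ⇒ step 3: DCDCACDCDCDCDCCDCDCBBCBBCDCD ⇒ C·DCD·C·DCD·CAC·DCD·C·DCD·C·DCD·C·DCD·C·DCD·DCD·C·DCD·C·DCD·BBC·BBC·DCD·BBC·BBC·DCD·C·DCD·C
    A ↦ CAC
    B ↦ BBC
    C ↦ DCD
    D ↦ C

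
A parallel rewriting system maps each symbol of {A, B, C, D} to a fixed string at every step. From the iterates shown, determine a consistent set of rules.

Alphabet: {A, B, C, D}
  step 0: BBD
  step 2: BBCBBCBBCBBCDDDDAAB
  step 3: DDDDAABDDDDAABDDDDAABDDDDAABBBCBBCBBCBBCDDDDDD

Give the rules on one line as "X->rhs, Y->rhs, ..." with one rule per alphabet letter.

  step 2 ⇒ step 3: BBCBBCBBCBBCDDDDAAB ⇒ DD·DD·AAB·DD·DD·AAB·DD·DD·AAB·DD·DD·AAB·BBC·BBC·BBC·BBC·DD·DD·DD
    A ↦ DD
    B ↦ DD
    C ↦ AAB
    D ↦ BBC

A->DD, B->DD, C->AAB, D->BBC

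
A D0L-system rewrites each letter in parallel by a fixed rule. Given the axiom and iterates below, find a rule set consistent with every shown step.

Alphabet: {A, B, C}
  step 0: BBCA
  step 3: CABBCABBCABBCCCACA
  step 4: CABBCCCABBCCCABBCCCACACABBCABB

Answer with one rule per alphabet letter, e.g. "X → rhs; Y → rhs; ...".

  step 3 ⇒ step 4: CABBCABBCABBCCCACA ⇒ CA·BB·C·C·CA·BB·C·C·CA·BB·C·C·CA·CA·CA·BB·CA·BB
    A ↦ BB
    B ↦ C
    C ↦ CA

A->BB, B->C, C->CA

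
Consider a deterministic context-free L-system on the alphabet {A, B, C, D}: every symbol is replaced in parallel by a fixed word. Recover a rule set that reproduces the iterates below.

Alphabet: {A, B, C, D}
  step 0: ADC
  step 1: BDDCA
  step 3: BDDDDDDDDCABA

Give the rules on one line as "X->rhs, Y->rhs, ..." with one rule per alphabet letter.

  step 0 ⇒ step 1: ADC ⇒ B·DD·CA
    A ↦ B
    C ↦ CA
    D ↦ DD
    B ↦ A  (constrained at step 1)

A->B, B->A, C->CA, D->DD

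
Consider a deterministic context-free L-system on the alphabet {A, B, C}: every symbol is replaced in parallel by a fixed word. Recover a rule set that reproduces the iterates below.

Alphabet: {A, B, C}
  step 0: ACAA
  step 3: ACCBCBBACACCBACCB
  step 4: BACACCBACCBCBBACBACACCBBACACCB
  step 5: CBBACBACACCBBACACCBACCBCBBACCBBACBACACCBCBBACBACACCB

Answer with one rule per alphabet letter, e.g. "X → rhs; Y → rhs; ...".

  step 4 ⇒ step 5: BACACCBACCBCBBACBACACCBBACACCB ⇒ CB·B·AC·B·AC·AC·CB·B·AC·AC·CB·AC·CB·CB·B·AC·CB·B·AC·B·AC·AC·CB·CB·B·AC·B·AC·AC·CB
    A ↦ B
    B ↦ CB
    C ↦ AC

A->B, B->CB, C->AC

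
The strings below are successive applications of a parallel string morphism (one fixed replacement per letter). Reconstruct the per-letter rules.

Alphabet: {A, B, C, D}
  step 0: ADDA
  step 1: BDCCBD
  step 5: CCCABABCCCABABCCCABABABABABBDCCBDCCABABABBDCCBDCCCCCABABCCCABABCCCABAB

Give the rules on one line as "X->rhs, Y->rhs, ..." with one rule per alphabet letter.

A->BD, B->CC, C->AB, D->C

  step 0 ⇒ step 1: ADDA ⇒ BD·C·C·BD
    A ↦ BD
    D ↦ C
    B ↦ CC  (constrained at step 1)
    C ↦ AB  (constrained at step 1)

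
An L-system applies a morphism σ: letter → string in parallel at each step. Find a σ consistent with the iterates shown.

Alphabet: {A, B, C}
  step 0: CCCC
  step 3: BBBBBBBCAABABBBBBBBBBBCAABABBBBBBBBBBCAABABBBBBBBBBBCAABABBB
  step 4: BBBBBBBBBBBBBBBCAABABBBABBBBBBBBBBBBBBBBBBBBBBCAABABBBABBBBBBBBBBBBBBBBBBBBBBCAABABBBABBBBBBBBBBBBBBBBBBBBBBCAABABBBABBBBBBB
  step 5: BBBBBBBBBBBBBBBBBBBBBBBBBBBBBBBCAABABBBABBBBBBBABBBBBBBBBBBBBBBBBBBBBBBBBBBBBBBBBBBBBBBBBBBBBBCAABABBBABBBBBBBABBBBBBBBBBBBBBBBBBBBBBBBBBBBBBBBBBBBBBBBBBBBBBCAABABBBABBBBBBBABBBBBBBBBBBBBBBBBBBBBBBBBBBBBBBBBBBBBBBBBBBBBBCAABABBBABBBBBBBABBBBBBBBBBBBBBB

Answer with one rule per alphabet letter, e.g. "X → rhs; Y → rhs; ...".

A->AB, B->BB, C->BCA

  step 4 ⇒ step 5: BBBBBBBBBBBBBBBCAABABBBABBBBBBBBBBBBBBBBBBBBBBCAABABBBABBBBBBBBBBBBBBBBBBBBBBCAABABBBABBBBBBBBBBBBBBBBBBBBBBCAABABBBABBBBBBB ⇒ BB·BB·BB·BB·BB·BB·BB·BB·BB·BB·BB·BB·BB·BB·BB·BCA·AB·AB·BB·AB·BB·BB·BB·AB·BB·BB·BB·BB·BB·BB·BB·BB·BB·BB·BB·BB·BB·BB·BB·BB·BB·BB·BB·BB·BB·BB·BCA·AB·AB·BB·AB·BB·BB·BB·AB·BB·BB·BB·BB·BB·BB·BB·BB·BB·BB·BB·BB·BB·BB·BB·BB·BB·BB·BB·BB·BB·BB·BCA·AB·AB·BB·AB·BB·BB·BB·AB·BB·BB·BB·BB·BB·BB·BB·BB·BB·BB·BB·BB·BB·BB·BB·BB·BB·BB·BB·BB·BB·BB·BCA·AB·AB·BB·AB·BB·BB·BB·AB·BB·BB·BB·BB·BB·BB·BB
    A ↦ AB
    B ↦ BB
    C ↦ BCA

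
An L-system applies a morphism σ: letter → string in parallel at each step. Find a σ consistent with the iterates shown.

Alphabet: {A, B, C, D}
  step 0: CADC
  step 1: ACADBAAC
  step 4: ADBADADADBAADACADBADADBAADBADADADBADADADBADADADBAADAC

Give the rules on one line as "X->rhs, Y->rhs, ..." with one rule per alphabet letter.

A->AD, B->D, C->AC, D->BA

  step 0 ⇒ step 1: CADC ⇒ AC·AD·BA·AC
    A ↦ AD
    C ↦ AC
    D ↦ BA
    B ↦ D  (constrained at step 1)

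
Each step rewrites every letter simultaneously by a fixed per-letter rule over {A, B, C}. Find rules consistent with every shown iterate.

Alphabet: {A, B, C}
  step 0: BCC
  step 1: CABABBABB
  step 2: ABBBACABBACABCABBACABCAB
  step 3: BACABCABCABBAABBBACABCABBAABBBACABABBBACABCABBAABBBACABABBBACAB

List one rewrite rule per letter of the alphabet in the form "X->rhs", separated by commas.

  step 2 ⇒ step 3: ABBBACABBACABCABBACABCAB ⇒ BA·CAB·CAB·CAB·BA·ABB·BA·CAB·CAB·BA·ABB·BA·CAB·ABB·BA·CAB·CAB·BA·ABB·BA·CAB·ABB·BA·CAB
    A ↦ BA
    B ↦ CAB
    C ↦ ABB

A->BA, B->CAB, C->ABB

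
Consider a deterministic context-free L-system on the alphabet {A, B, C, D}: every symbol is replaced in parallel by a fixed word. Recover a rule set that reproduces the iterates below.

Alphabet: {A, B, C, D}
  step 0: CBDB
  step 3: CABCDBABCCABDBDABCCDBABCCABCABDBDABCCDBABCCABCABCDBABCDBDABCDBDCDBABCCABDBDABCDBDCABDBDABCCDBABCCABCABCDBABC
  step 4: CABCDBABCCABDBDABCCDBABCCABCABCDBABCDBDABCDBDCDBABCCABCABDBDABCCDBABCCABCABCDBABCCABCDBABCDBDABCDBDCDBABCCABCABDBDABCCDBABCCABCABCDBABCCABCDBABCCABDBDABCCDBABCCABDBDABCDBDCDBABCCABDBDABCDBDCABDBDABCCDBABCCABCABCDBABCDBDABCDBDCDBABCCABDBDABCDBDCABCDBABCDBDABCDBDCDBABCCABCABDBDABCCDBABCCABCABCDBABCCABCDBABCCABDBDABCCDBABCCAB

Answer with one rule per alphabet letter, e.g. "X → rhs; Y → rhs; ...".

  step 3 ⇒ step 4: CABCDBABCCABDBDABCCDBABCCABCABDBDABCCDBABCCABCABCDBABCDBDABCDBDCDBABCCABDBDABCDBDCABDBDABCCDBABCCABCABCDBABC ⇒ CAB·CDB·ABC·CAB·DBD·ABC·CDB·ABC·CAB·CAB·CDB·ABC·DBD·ABC·DBD·CDB·ABC·CAB·CAB·DBD·ABC·CDB·ABC·CAB·CAB·CDB·ABC·CAB·CDB·ABC·DBD·ABC·DBD·CDB·ABC·CAB·CAB·DBD·ABC·CDB·ABC·CAB·CAB·CDB·ABC·CAB·CDB·ABC·CAB·DBD·ABC·CDB·ABC·CAB·DBD·ABC·DBD·CDB·ABC·CAB·DBD·ABC·DBD·CAB·DBD·ABC·CDB·ABC·CAB·CAB·CDB·ABC·DBD·ABC·DBD·CDB·ABC·CAB·DBD·ABC·DBD·CAB·CDB·ABC·DBD·ABC·DBD·CDB·ABC·CAB·CAB·DBD·ABC·CDB·ABC·CAB·CAB·CDB·ABC·CAB·CDB·ABC·CAB·DBD·ABC·CDB·ABC·CAB
    A ↦ CDB
    B ↦ ABC
    C ↦ CAB
    D ↦ DBD

A->CDB, B->ABC, C->CAB, D->DBD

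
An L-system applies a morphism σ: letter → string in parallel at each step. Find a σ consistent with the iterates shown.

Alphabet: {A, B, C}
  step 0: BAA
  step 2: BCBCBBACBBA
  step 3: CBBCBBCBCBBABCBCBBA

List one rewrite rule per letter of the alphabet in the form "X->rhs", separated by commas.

  step 2 ⇒ step 3: BCBCBBACBBA ⇒ CB·B·CB·B·CB·CB·BA·B·CB·CB·BA
    A ↦ BA
    B ↦ CB
    C ↦ B

A->BA, B->CB, C->B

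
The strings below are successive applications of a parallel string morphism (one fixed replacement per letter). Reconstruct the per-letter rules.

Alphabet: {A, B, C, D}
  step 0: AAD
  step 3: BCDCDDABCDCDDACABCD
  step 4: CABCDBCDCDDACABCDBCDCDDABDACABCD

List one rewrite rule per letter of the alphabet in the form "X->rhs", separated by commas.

  step 3 ⇒ step 4: BCDCDDABCDCDDACABCD ⇒ CA·B·CD·B·CD·CD·DA·CA·B·CD·B·CD·CD·DA·B·DA·CA·B·CD
    A ↦ DA
    B ↦ CA
    C ↦ B
    D ↦ CD

A->DA, B->CA, C->B, D->CD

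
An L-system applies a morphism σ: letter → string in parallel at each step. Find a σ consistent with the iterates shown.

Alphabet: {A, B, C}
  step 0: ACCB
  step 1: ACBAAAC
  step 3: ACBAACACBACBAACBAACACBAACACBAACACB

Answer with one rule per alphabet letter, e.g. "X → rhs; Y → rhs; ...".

A->ACB, B->AC, C->A

  step 0 ⇒ step 1: ACCB ⇒ ACB·A·A·AC
    A ↦ ACB
    B ↦ AC
    C ↦ A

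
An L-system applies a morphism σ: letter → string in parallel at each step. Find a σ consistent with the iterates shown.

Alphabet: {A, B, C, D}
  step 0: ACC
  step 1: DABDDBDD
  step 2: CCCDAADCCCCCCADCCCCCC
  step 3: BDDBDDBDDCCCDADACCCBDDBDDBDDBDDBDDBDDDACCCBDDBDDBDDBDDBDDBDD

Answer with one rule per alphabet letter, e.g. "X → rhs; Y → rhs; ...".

A->DA, B->AD, C->BDD, D->CCC

  step 2 ⇒ step 3: CCCDAADCCCCCCADCCCCCC ⇒ BDD·BDD·BDD·CCC·DA·DA·CCC·BDD·BDD·BDD·BDD·BDD·BDD·DA·CCC·BDD·BDD·BDD·BDD·BDD·BDD
    A ↦ DA
    C ↦ BDD
    D ↦ CCC
  step 1 ⇒ step 2: DABDDBDD ⇒ CCC·DA·AD·CCC·CCC·AD·CCC·CCC
    B ↦ AD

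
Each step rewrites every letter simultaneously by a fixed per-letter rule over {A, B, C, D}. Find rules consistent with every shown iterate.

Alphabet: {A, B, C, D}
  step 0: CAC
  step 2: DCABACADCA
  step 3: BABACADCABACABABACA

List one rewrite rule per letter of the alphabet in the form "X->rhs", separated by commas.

A->CA, B->D, C->BA, D->BA

  step 2 ⇒ step 3: DCABACADCA ⇒ BA·BA·CA·D·CA·BA·CA·BA·BA·CA
    A ↦ CA
    B ↦ D
    C ↦ BA
    D ↦ BA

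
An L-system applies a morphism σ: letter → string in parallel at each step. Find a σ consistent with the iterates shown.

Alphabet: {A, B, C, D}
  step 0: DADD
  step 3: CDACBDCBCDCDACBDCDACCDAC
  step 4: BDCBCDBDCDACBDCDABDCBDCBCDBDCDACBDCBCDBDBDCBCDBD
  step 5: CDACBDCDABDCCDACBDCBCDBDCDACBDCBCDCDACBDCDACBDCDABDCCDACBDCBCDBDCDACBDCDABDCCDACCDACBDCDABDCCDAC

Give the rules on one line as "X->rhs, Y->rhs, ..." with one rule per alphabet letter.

  step 4 ⇒ step 5: BDCBCDBDCDACBDCDABDCBDCBCDBDCDACBDCBCDBDBDCBCDBD ⇒ CDA·C·BD·CDA·BD·C·CDA·C·BD·C·BCD·BD·CDA·C·BD·C·BCD·CDA·C·BD·CDA·C·BD·CDA·BD·C·CDA·C·BD·C·BCD·BD·CDA·C·BD·CDA·BD·C·CDA·C·CDA·C·BD·CDA·BD·C·CDA·C
    A ↦ BCD
    B ↦ CDA
    C ↦ BD
    D ↦ C

A->BCD, B->CDA, C->BD, D->C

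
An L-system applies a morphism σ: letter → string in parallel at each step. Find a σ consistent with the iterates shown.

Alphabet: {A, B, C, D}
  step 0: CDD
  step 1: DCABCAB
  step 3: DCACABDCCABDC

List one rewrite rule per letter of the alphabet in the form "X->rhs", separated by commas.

  step 0 ⇒ step 1: CDD ⇒ D·CAB·CAB
    C ↦ D
    D ↦ CAB
    A ↦ C  (constrained at step 1)
    B ↦ A  (constrained at step 1)

A->C, B->A, C->D, D->CAB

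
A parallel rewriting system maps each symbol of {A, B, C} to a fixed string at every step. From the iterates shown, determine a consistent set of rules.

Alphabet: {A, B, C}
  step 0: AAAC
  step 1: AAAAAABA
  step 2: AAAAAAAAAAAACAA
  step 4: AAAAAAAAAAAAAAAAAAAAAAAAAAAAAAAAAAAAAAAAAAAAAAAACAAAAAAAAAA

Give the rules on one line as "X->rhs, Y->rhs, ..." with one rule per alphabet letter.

  step 1 ⇒ step 2: AAAAAABA ⇒ AA·AA·AA·AA·AA·AA·C·AA
    A ↦ AA
    B ↦ C
  step 0 ⇒ step 1: AAAC ⇒ AA·AA·AA·BA
    C ↦ BA

A->AA, B->C, C->BA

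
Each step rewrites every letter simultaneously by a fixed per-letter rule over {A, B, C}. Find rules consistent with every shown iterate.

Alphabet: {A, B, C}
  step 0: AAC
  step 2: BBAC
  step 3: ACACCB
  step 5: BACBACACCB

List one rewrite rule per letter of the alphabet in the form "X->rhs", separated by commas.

  step 2 ⇒ step 3: BBAC ⇒ AC·AC·C·B
    A ↦ C
    B ↦ AC
    C ↦ B

A->C, B->AC, C->B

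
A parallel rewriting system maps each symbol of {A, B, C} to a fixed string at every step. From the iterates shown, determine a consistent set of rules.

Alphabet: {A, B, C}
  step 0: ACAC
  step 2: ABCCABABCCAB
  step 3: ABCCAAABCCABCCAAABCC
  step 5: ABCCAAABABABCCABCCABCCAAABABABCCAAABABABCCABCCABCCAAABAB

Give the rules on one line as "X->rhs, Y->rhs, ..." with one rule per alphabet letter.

A->AB, B->CC, C->A

  step 2 ⇒ step 3: ABCCABABCCAB ⇒ AB·CC·A·A·AB·CC·AB·CC·A·A·AB·CC
    A ↦ AB
    B ↦ CC
    C ↦ A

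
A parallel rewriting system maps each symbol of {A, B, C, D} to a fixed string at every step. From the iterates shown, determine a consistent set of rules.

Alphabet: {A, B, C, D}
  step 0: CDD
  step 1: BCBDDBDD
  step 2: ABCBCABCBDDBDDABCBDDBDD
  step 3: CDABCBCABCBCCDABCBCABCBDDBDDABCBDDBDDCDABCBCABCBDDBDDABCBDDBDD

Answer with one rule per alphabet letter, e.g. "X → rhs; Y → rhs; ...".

  step 2 ⇒ step 3: ABCBCABCBDDBDDABCBDDBDD ⇒ CD·ABC·BC·ABC·BC·CD·ABC·BC·ABC·BDD·BDD·ABC·BDD·BDD·CD·ABC·BC·ABC·BDD·BDD·ABC·BDD·BDD
    A ↦ CD
    B ↦ ABC
    C ↦ BC
    D ↦ BDD

A->CD, B->ABC, C->BC, D->BDD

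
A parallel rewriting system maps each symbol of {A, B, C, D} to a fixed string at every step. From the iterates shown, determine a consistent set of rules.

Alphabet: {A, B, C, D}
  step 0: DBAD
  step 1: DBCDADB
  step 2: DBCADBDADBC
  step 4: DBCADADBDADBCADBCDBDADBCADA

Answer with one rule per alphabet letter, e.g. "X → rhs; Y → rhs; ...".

  step 1 ⇒ step 2: DBCDADB ⇒ DB·C·A·DB·DA·DB·C
    A ↦ DA
    B ↦ C
    C ↦ A
    D ↦ DB

A->DA, B->C, C->A, D->DB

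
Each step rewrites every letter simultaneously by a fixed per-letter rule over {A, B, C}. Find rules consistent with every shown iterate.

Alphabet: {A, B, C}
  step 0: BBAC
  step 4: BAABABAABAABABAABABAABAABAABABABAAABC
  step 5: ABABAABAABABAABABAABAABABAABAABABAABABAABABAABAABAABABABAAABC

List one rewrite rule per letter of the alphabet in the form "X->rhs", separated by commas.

  step 4 ⇒ step 5: BAABABAABAABABAABABAABAABAABABABAAABC ⇒ A·BA·BA·A·BA·A·BA·BA·A·BA·BA·A·BA·A·BA·BA·A·BA·A·BA·BA·A·BA·BA·A·BA·BA·A·BA·A·BA·A·BA·BA·BA·A·ABC
    A ↦ BA
    B ↦ A
    C ↦ ABC

A->BA, B->A, C->ABC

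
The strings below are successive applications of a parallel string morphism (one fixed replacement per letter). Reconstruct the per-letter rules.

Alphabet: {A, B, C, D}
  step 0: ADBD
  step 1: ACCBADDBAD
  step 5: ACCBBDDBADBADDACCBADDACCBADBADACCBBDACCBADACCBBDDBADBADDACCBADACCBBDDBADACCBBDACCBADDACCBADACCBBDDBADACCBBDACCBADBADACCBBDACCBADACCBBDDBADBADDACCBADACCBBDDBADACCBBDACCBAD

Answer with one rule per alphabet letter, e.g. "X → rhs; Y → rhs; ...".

  step 0 ⇒ step 1: ADBD ⇒ ACC·BAD·D·BAD
    A ↦ ACC
    B ↦ D
    D ↦ BAD
    C ↦ B  (constrained at step 1)

A->ACC, B->D, C->B, D->BAD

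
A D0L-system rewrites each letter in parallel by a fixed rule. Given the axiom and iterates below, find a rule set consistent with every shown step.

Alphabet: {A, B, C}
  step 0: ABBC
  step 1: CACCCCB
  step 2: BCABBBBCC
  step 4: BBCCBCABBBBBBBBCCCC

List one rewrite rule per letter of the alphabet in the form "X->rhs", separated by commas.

  step 1 ⇒ step 2: CACCCCB ⇒ B·CA·B·B·B·B·CC
    A ↦ CA
    B ↦ CC
    C ↦ B

A->CA, B->CC, C->B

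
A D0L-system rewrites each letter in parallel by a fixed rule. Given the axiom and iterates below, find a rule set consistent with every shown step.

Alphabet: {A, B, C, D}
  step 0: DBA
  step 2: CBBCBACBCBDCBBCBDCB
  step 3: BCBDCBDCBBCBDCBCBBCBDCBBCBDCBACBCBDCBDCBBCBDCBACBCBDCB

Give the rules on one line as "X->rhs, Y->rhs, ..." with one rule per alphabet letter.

A->CB, B->DCB, C->BCB, D->AC

  step 2 ⇒ step 3: CBBCBACBCBDCBBCBDCB ⇒ BCB·DCB·DCB·BCB·DCB·CB·BCB·DCB·BCB·DCB·AC·BCB·DCB·DCB·BCB·DCB·AC·BCB·DCB
    A ↦ CB
    B ↦ DCB
    C ↦ BCB
    D ↦ AC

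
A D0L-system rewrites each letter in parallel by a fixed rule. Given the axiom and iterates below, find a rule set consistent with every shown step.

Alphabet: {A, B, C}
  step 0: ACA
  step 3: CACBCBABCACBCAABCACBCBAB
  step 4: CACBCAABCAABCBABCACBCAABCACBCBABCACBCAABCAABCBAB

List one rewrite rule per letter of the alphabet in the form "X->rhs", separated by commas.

  step 3 ⇒ step 4: CACBCBABCACBCAABCACBCBAB ⇒ CA·CB·CA·AB·CA·AB·CB·AB·CA·CB·CA·AB·CA·CB·CB·AB·CA·CB·CA·AB·CA·AB·CB·AB
    A ↦ CB
    B ↦ AB
    C ↦ CA

A->CB, B->AB, C->CA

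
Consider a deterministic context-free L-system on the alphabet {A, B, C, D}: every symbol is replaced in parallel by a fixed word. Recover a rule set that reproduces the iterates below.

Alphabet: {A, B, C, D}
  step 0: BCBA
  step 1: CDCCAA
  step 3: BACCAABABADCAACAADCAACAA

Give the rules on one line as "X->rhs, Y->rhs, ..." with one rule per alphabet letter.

A->CAA, B->C, C->D, D->BA

  step 0 ⇒ step 1: BCBA ⇒ C·D·C·CAA
    A ↦ CAA
    B ↦ C
    C ↦ D
    D ↦ BA  (constrained at step 1)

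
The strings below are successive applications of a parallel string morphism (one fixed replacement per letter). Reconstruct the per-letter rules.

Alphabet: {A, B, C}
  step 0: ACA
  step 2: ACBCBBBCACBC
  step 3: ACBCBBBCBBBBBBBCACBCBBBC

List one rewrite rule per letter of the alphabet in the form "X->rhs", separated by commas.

  step 2 ⇒ step 3: ACBCBBBCACBC ⇒ AC·BC·BB·BC·BB·BB·BB·BC·AC·BC·BB·BC
    A ↦ AC
    B ↦ BB
    C ↦ BC

A->AC, B->BB, C->BC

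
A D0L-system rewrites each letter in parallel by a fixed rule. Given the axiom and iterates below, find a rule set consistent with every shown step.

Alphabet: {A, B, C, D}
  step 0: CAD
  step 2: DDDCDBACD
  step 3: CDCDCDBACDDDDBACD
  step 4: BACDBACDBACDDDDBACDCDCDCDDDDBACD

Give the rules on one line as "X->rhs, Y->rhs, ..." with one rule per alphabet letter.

  step 3 ⇒ step 4: CDCDCDBACDDDDBACD ⇒ BA·CD·BA·CD·BA·CD·DD·D·BA·CD·CD·CD·CD·DD·D·BA·CD
    A ↦ D
    B ↦ DD
    C ↦ BA
    D ↦ CD

A->D, B->DD, C->BA, D->CD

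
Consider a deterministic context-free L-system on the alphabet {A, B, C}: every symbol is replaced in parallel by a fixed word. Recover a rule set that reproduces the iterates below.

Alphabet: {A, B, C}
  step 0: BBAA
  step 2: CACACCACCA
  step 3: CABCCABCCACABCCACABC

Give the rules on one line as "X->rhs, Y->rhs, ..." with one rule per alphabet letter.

A->BC, B->C, C->CA

  step 2 ⇒ step 3: CACACCACCA ⇒ CA·BC·CA·BC·CA·CA·BC·CA·CA·BC
    A ↦ BC
    C ↦ CA
    B ↦ C  (constrained at step 0)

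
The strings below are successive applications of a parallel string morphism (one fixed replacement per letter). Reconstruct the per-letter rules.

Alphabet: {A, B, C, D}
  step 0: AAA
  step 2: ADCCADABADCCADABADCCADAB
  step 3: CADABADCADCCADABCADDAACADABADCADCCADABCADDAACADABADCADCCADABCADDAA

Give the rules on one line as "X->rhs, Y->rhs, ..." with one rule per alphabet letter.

A->CAD, B->DAA, C->ADC, D->AB

  step 2 ⇒ step 3: ADCCADABADCCADABADCCADAB ⇒ CAD·AB·ADC·ADC·CAD·AB·CAD·DAA·CAD·AB·ADC·ADC·CAD·AB·CAD·DAA·CAD·AB·ADC·ADC·CAD·AB·CAD·DAA
    A ↦ CAD
    B ↦ DAA
    C ↦ ADC
    D ↦ AB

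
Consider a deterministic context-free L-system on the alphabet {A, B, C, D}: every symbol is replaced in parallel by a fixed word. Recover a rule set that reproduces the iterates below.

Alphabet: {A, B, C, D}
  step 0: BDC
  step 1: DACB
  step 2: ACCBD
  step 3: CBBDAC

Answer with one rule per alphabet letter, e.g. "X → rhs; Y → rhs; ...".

A->C, B->D, C->B, D->AC

  step 2 ⇒ step 3: ACCBD ⇒ C·B·B·D·AC
    A ↦ C
    B ↦ D
    C ↦ B
    D ↦ AC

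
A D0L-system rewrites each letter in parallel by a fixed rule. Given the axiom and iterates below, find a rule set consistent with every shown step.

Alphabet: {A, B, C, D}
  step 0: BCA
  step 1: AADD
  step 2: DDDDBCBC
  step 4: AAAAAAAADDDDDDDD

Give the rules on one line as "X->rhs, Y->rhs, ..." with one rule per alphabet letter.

A->DD, B->A, C->A, D->BC

  step 1 ⇒ step 2: AADD ⇒ DD·DD·BC·BC
    A ↦ DD
    D ↦ BC
  step 0 ⇒ step 1: BCA ⇒ A·A·DD
    B ↦ A
  step 0 ⇒ step 1: BCA ⇒ A·A·DD
    C ↦ A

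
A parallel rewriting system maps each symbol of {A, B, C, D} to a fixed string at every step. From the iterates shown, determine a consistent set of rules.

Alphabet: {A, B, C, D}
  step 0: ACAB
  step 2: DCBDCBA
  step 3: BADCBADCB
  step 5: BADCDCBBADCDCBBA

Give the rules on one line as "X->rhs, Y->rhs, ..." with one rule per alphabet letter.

A->B, B->DC, C->A, D->B

  step 2 ⇒ step 3: DCBDCBA ⇒ B·A·DC·B·A·DC·B
    A ↦ B
    B ↦ DC
    C ↦ A
    D ↦ B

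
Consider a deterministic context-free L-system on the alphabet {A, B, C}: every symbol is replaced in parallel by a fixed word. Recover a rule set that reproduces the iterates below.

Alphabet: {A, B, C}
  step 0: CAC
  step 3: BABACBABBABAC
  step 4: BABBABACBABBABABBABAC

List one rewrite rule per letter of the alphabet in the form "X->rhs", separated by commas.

  step 3 ⇒ step 4: BABACBABBABAC ⇒ BA·B·BA·B·AC·BA·B·BA·BA·B·BA·B·AC
    A ↦ B
    B ↦ BA
    C ↦ AC

A->B, B->BA, C->AC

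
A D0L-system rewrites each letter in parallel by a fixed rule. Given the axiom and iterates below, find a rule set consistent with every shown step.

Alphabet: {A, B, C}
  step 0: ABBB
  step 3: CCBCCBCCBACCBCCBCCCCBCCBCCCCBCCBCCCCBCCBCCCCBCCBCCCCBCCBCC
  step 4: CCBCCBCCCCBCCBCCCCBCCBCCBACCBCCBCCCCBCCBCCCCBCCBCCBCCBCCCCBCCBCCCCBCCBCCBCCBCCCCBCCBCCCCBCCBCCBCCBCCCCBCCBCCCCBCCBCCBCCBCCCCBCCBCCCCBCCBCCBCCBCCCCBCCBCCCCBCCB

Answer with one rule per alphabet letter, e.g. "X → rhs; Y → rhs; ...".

A->BA, B->CC, C->CCB

  step 3 ⇒ step 4: CCBCCBCCBACCBCCBCCCCBCCBCCCCBCCBCCCCBCCBCCCCBCCBCCCCBCCBCC ⇒ CCB·CCB·CC·CCB·CCB·CC·CCB·CCB·CC·BA·CCB·CCB·CC·CCB·CCB·CC·CCB·CCB·CCB·CCB·CC·CCB·CCB·CC·CCB·CCB·CCB·CCB·CC·CCB·CCB·CC·CCB·CCB·CCB·CCB·CC·CCB·CCB·CC·CCB·CCB·CCB·CCB·CC·CCB·CCB·CC·CCB·CCB·CCB·CCB·CC·CCB·CCB·CC·CCB·CCB
    A ↦ BA
    B ↦ CC
    C ↦ CCB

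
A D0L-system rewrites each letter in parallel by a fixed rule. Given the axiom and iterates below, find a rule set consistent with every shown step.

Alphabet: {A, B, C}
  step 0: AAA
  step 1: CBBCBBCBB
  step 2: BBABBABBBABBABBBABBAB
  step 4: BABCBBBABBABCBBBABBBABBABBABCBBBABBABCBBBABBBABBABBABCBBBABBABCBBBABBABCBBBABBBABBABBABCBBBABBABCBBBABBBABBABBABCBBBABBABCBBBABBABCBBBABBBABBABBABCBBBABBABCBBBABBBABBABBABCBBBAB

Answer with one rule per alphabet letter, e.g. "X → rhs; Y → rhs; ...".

  step 1 ⇒ step 2: CBBCBBCBB ⇒ B·BAB·BAB·B·BAB·BAB·B·BAB·BAB
    B ↦ BAB
    C ↦ B
  step 0 ⇒ step 1: AAA ⇒ CBB·CBB·CBB
    A ↦ CBB

A->CBB, B->BAB, C->B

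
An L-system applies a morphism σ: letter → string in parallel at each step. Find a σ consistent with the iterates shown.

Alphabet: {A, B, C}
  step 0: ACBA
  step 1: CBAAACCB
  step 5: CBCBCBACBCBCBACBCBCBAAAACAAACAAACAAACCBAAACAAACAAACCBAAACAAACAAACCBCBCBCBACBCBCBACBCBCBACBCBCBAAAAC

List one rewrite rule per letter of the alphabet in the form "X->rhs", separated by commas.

A->CB, B->AAC, C->A

  step 0 ⇒ step 1: ACBA ⇒ CB·A·AAC·CB
    A ↦ CB
    B ↦ AAC
    C ↦ A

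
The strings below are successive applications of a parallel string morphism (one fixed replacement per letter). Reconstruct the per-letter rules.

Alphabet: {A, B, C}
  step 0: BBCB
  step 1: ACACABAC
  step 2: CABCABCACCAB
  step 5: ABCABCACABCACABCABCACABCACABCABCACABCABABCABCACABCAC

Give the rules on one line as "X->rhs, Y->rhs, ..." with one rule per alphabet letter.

  step 1 ⇒ step 2: ACACABAC ⇒ C·AB·C·AB·C·AC·C·AB
    A ↦ C
    B ↦ AC
    C ↦ AB

A->C, B->AC, C->AB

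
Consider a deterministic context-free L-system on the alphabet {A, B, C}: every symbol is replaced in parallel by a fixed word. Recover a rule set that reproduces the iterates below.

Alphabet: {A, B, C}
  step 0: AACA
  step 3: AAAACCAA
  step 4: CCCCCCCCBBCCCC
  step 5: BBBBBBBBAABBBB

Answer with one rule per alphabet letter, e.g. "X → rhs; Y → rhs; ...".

A->CC, B->A, C->B

  step 4 ⇒ step 5: CCCCCCCCBBCCCC ⇒ B·B·B·B·B·B·B·B·A·A·B·B·B·B
    B ↦ A
    C ↦ B
  step 3 ⇒ step 4: AAAACCAA ⇒ CC·CC·CC·CC·B·B·CC·CC
    A ↦ CC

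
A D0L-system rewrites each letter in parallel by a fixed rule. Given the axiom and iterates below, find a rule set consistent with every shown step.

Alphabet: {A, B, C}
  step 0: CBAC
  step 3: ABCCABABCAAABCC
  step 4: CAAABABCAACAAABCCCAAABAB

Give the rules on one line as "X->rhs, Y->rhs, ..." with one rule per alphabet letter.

A->C, B->AA, C->AB

  step 3 ⇒ step 4: ABCCABABCAAABCC ⇒ C·AA·AB·AB·C·AA·C·AA·AB·C·C·C·AA·AB·AB
    A ↦ C
    B ↦ AA
    C ↦ AB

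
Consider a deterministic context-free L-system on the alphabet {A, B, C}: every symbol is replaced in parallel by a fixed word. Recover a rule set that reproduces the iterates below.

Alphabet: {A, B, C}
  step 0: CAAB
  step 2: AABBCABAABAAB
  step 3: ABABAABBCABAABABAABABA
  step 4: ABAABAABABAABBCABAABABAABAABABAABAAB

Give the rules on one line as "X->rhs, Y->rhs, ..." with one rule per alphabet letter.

A->AB, B->A, C->BBC

  step 3 ⇒ step 4: ABABAABBCABAABABAABABA ⇒ AB·A·AB·A·AB·AB·A·A·BBC·AB·A·AB·AB·A·AB·A·AB·AB·A·AB·A·AB
    A ↦ AB
    B ↦ A
    C ↦ BBC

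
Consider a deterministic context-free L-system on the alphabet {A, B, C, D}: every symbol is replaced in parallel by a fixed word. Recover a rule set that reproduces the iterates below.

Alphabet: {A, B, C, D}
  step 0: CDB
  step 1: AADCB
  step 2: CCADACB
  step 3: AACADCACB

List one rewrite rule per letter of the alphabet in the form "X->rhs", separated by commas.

A->C, B->CB, C->A, D->AD

  step 2 ⇒ step 3: CCADACB ⇒ A·A·C·AD·C·A·CB
    A ↦ C
    B ↦ CB
    C ↦ A
    D ↦ AD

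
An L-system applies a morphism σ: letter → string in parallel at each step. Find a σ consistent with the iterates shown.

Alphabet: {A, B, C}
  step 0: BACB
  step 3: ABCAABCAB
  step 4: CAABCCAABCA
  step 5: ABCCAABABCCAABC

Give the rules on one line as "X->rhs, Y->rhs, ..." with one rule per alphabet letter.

  step 4 ⇒ step 5: CAABCCAABCA ⇒ AB·C·C·A·AB·AB·C·C·A·AB·C
    A ↦ C
    B ↦ A
    C ↦ AB

A->C, B->A, C->AB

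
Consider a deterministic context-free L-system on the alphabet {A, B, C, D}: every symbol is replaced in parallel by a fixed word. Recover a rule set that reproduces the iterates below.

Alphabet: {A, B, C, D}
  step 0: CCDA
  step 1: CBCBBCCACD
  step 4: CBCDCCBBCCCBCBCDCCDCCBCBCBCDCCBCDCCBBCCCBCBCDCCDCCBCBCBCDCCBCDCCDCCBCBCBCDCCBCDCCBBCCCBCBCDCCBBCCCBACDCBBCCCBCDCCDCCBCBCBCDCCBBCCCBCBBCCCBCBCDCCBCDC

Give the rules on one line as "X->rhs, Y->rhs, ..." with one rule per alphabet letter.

A->ACD, B->CDC, C->CB, D->BCC

  step 0 ⇒ step 1: CCDA ⇒ CB·CB·BCC·ACD
    A ↦ ACD
    C ↦ CB
    D ↦ BCC
    B ↦ CDC  (constrained at step 1)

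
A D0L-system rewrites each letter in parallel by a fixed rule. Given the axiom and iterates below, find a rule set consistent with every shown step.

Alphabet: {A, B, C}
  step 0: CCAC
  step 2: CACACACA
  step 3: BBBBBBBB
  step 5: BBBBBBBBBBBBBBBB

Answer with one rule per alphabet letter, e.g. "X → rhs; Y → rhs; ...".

A->B, B->CA, C->B

  step 2 ⇒ step 3: CACACACA ⇒ B·B·B·B·B·B·B·B
    A ↦ B
    C ↦ B
    B ↦ CA  (constrained at step 3)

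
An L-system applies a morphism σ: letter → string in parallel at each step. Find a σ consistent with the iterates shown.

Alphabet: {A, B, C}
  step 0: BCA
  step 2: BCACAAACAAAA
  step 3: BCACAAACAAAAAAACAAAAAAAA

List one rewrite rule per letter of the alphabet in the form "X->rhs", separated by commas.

  step 2 ⇒ step 3: BCACAAACAAAA ⇒ BC·AC·AA·AC·AA·AA·AA·AC·AA·AA·AA·AA
    A ↦ AA
    B ↦ BC
    C ↦ AC

A->AA, B->BC, C->AC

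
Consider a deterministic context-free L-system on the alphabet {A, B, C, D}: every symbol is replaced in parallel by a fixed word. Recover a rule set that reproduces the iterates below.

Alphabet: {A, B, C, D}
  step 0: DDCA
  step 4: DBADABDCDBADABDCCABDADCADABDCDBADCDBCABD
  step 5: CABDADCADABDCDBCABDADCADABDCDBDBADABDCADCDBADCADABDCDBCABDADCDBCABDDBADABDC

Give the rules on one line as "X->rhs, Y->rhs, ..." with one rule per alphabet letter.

A->AD, B->ABD, C->DB, D->C

  step 4 ⇒ step 5: DBADABDCDBADABDCCABDADCADABDCDBADCDBCABD ⇒ C·ABD·AD·C·AD·ABD·C·DB·C·ABD·AD·C·AD·ABD·C·DB·DB·AD·ABD·C·AD·C·DB·AD·C·AD·ABD·C·DB·C·ABD·AD·C·DB·C·ABD·DB·AD·ABD·C
    A ↦ AD
    B ↦ ABD
    C ↦ DB
    D ↦ C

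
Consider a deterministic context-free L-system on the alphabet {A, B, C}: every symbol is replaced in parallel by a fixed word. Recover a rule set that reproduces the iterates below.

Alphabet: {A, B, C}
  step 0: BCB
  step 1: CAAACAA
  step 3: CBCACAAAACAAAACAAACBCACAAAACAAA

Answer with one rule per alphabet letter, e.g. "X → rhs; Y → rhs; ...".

  step 0 ⇒ step 1: BCB ⇒ CAA·A·CAA
    B ↦ CAA
    C ↦ A
    A ↦ CBC  (constrained at step 1)

A->CBC, B->CAA, C->A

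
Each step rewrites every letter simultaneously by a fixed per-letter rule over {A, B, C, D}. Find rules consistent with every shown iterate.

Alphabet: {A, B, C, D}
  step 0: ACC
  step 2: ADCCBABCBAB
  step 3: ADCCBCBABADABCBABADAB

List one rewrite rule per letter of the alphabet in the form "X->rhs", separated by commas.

  step 2 ⇒ step 3: ADCCBABCBAB ⇒ AD·C·CB·CB·AB·AD·AB·CB·AB·AD·AB
    A ↦ AD
    B ↦ AB
    C ↦ CB
    D ↦ C

A->AD, B->AB, C->CB, D->C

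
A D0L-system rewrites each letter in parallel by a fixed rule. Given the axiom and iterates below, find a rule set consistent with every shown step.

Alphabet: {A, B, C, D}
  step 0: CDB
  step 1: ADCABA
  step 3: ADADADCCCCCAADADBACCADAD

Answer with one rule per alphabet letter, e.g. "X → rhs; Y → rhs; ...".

A->CC, B->BA, C->AD, D->CA

  step 0 ⇒ step 1: CDB ⇒ AD·CA·BA
    B ↦ BA
    C ↦ AD
    D ↦ CA
    A ↦ CC  (constrained at step 1)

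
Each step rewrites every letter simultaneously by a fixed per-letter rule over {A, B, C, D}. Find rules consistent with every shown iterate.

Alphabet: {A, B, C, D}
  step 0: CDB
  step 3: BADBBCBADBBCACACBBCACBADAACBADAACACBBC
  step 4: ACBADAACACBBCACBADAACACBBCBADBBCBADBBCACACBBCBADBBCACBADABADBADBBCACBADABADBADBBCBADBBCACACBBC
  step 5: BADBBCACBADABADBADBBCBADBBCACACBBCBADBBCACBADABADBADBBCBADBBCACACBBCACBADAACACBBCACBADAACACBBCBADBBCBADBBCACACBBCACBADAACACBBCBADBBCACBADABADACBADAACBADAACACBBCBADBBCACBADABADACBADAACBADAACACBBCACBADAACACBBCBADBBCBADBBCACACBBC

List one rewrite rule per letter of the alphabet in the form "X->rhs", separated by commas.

  step 4 ⇒ step 5: ACBADAACACBBCACBADAACACBBCBADBBCBADBBCACACBBCBADBBCACBADABADBADBBCACBADABADBADBBCBADBBCACACBBC ⇒ BAD·BBC·AC·BAD·A·BAD·BAD·BBC·BAD·BBC·AC·AC·BBC·BAD·BBC·AC·BAD·A·BAD·BAD·BBC·BAD·BBC·AC·AC·BBC·AC·BAD·A·AC·AC·BBC·AC·BAD·A·AC·AC·BBC·BAD·BBC·BAD·BBC·AC·AC·BBC·AC·BAD·A·AC·AC·BBC·BAD·BBC·AC·BAD·A·BAD·AC·BAD·A·AC·BAD·A·AC·AC·BBC·BAD·BBC·AC·BAD·A·BAD·AC·BAD·A·AC·BAD·A·AC·AC·BBC·AC·BAD·A·AC·AC·BBC·BAD·BBC·BAD·BBC·AC·AC·BBC
    A ↦ BAD
    B ↦ AC
    C ↦ BBC
    D ↦ A

A->BAD, B->AC, C->BBC, D->A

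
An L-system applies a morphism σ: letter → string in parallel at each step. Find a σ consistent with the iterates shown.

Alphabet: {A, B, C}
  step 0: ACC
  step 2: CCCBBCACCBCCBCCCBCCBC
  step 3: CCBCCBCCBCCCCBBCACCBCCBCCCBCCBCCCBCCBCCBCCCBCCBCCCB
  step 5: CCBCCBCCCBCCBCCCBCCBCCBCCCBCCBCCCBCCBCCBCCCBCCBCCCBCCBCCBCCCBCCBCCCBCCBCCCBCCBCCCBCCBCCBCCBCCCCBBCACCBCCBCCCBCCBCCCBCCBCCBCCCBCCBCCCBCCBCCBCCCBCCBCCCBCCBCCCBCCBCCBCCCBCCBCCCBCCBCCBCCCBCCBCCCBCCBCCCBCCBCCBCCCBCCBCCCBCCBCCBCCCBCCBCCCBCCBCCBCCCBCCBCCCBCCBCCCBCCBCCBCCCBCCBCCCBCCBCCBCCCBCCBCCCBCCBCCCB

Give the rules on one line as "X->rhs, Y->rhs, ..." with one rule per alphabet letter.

A->BCA, B->C, C->CCB

  step 2 ⇒ step 3: CCCBBCACCBCCBCCCBCCBC ⇒ CCB·CCB·CCB·C·C·CCB·BCA·CCB·CCB·C·CCB·CCB·C·CCB·CCB·CCB·C·CCB·CCB·C·CCB
    A ↦ BCA
    B ↦ C
    C ↦ CCB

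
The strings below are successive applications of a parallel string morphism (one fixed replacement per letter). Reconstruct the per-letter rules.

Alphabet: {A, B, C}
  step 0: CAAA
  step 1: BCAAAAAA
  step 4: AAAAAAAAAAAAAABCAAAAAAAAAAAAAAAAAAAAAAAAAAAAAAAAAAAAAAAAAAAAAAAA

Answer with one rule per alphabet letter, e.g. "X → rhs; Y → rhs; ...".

A->AA, B->AA, C->BC

  step 0 ⇒ step 1: CAAA ⇒ BC·AA·AA·AA
    A ↦ AA
    C ↦ BC
    B ↦ AA  (constrained at step 1)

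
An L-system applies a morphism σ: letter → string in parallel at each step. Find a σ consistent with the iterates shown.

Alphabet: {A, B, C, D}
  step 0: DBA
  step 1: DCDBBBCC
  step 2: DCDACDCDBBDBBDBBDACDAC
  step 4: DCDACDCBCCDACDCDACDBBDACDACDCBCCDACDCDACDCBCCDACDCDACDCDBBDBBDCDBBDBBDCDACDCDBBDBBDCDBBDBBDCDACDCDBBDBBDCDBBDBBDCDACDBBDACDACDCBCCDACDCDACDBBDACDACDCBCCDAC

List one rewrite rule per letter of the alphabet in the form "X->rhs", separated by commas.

A->BCC, B->DBB, C->DAC, D->DC

  step 1 ⇒ step 2: DCDBBBCC ⇒ DC·DAC·DC·DBB·DBB·DBB·DAC·DAC
    B ↦ DBB
    C ↦ DAC
    D ↦ DC
  step 0 ⇒ step 1: DBA ⇒ DC·DBB·BCC
    A ↦ BCC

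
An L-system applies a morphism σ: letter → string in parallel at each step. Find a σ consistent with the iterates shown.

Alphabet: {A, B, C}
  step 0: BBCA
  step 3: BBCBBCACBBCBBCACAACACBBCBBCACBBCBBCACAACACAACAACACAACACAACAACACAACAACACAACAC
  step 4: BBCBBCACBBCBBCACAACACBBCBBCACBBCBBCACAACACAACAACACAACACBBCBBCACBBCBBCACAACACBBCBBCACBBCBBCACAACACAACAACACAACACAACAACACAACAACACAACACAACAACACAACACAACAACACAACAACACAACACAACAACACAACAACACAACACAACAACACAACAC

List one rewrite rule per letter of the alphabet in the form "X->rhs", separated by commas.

A->AAC, B->BBC, C->AC

  step 3 ⇒ step 4: BBCBBCACBBCBBCACAACACBBCBBCACBBCBBCACAACACAACAACACAACACAACAACACAACAACACAACAC ⇒ BBC·BBC·AC·BBC·BBC·AC·AAC·AC·BBC·BBC·AC·BBC·BBC·AC·AAC·AC·AAC·AAC·AC·AAC·AC·BBC·BBC·AC·BBC·BBC·AC·AAC·AC·BBC·BBC·AC·BBC·BBC·AC·AAC·AC·AAC·AAC·AC·AAC·AC·AAC·AAC·AC·AAC·AAC·AC·AAC·AC·AAC·AAC·AC·AAC·AC·AAC·AAC·AC·AAC·AAC·AC·AAC·AC·AAC·AAC·AC·AAC·AAC·AC·AAC·AC·AAC·AAC·AC·AAC·AC
    A ↦ AAC
    B ↦ BBC
    C ↦ AC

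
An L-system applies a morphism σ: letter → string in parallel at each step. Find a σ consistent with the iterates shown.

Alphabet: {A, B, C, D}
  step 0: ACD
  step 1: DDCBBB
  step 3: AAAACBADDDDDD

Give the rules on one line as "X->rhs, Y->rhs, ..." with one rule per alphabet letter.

  step 0 ⇒ step 1: ACD ⇒ DD·CB·BB
    A ↦ DD
    C ↦ CB
    D ↦ BB
    B ↦ A  (constrained at step 1)

A->DD, B->A, C->CB, D->BB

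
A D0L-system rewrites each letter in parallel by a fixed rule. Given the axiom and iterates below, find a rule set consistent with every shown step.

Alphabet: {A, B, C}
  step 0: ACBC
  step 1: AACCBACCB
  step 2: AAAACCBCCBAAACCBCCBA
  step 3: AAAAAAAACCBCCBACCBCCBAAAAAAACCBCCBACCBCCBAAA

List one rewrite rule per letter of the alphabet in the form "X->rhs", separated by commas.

A->AA, B->A, C->CCB

  step 2 ⇒ step 3: AAAACCBCCBAAACCBCCBA ⇒ AA·AA·AA·AA·CCB·CCB·A·CCB·CCB·A·AA·AA·AA·CCB·CCB·A·CCB·CCB·A·AA
    A ↦ AA
    B ↦ A
    C ↦ CCB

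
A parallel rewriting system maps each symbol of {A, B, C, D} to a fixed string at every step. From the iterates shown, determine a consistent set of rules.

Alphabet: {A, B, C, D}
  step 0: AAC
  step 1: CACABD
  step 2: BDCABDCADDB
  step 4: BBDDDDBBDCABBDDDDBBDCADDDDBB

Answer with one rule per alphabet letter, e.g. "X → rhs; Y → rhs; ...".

  step 1 ⇒ step 2: CACABD ⇒ BD·CA·BD·CA·DD·B
    A ↦ CA
    B ↦ DD
    C ↦ BD
    D ↦ B

A->CA, B->DD, C->BD, D->B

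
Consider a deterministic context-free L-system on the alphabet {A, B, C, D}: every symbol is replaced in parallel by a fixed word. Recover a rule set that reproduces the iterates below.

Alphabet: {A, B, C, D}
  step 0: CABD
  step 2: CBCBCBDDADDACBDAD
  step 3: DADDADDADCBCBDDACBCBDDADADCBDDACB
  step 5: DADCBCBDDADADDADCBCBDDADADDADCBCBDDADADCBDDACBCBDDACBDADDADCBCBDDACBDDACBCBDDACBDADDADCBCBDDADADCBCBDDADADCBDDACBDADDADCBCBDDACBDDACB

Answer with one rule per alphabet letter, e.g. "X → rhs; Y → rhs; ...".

  step 2 ⇒ step 3: CBCBCBDDADDACBDAD ⇒ D·AD·D·AD·D·AD·CB·CB·DDA·CB·CB·DDA·D·AD·CB·DDA·CB
    A ↦ DDA
    B ↦ AD
    C ↦ D
    D ↦ CB

A->DDA, B->AD, C->D, D->CB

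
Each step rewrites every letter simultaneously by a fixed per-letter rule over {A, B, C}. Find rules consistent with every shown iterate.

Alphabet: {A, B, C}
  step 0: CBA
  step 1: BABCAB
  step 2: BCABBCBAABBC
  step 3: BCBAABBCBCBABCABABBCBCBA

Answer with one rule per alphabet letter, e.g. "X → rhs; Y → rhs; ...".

  step 2 ⇒ step 3: BCABBCBAABBC ⇒ BC·BA·AB·BC·BC·BA·BC·AB·AB·BC·BC·BA
    A ↦ AB
    B ↦ BC
    C ↦ BA

A->AB, B->BC, C->BA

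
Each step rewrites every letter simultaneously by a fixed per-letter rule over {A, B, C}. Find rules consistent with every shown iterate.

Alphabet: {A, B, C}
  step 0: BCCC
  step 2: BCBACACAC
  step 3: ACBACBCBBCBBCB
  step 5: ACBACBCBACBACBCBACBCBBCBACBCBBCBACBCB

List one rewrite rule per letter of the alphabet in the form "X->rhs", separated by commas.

  step 2 ⇒ step 3: BCBACACAC ⇒ AC·B·AC·BC·B·BC·B·BC·B
    A ↦ BC
    B ↦ AC
    C ↦ B

A->BC, B->AC, C->B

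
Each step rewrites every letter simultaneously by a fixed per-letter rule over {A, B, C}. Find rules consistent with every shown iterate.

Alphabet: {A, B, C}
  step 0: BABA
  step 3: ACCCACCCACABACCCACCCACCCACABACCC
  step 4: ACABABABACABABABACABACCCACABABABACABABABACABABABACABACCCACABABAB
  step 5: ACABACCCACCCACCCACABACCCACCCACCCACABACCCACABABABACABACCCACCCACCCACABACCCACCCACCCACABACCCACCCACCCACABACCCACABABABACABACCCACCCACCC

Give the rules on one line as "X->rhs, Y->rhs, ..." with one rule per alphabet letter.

A->AC, B->CC, C->AB

  step 4 ⇒ step 5: ACABABABACABABABACABACCCACABABABACABABABACABABABACABACCCACABABAB ⇒ AC·AB·AC·CC·AC·CC·AC·CC·AC·AB·AC·CC·AC·CC·AC·CC·AC·AB·AC·CC·AC·AB·AB·AB·AC·AB·AC·CC·AC·CC·AC·CC·AC·AB·AC·CC·AC·CC·AC·CC·AC·AB·AC·CC·AC·CC·AC·CC·AC·AB·AC·CC·AC·AB·AB·AB·AC·AB·AC·CC·AC·CC·AC·CC
    A ↦ AC
    B ↦ CC
    C ↦ AB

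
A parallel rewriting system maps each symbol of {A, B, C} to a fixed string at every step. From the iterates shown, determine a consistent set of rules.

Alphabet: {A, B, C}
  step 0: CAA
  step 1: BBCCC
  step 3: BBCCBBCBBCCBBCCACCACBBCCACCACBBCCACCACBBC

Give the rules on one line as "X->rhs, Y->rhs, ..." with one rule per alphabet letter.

A->C, B->CAC, C->BBC

  step 0 ⇒ step 1: CAA ⇒ BBC·C·C
    A ↦ C
    C ↦ BBC
    B ↦ CAC  (constrained at step 1)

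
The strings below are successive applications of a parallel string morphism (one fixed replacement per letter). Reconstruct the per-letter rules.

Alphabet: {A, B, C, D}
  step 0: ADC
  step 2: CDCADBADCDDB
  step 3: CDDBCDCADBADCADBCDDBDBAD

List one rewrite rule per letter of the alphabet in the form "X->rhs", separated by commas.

A->CA, B->AD, C->CD, D->DB

  step 2 ⇒ step 3: CDCADBADCDDB ⇒ CD·DB·CD·CA·DB·AD·CA·DB·CD·DB·DB·AD
    A ↦ CA
    B ↦ AD
    C ↦ CD
    D ↦ DB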